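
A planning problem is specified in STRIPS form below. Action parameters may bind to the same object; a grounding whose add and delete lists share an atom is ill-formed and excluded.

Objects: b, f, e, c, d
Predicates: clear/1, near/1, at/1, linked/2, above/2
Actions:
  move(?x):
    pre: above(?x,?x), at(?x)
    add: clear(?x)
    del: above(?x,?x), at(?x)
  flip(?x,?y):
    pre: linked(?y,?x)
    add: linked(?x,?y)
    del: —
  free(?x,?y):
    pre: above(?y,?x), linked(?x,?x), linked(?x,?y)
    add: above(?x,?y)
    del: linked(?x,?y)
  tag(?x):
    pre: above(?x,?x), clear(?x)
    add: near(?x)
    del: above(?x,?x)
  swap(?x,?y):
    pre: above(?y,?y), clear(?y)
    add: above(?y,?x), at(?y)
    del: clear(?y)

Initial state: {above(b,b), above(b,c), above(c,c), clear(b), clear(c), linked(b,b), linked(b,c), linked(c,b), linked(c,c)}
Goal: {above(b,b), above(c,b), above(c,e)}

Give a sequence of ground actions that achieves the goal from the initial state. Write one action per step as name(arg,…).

free(c,b); swap(e,c)

1. free(c,b)  →  {above(b,b), above(b,c), above(c,b), above(c,c), clear(b), clear(c), linked(b,b), linked(b,c), linked(c,c)}
2. swap(e,c)  →  {above(b,b), above(b,c), above(c,b), above(c,c), above(c,e), at(c), clear(b), linked(b,b), linked(b,c), linked(c,c)}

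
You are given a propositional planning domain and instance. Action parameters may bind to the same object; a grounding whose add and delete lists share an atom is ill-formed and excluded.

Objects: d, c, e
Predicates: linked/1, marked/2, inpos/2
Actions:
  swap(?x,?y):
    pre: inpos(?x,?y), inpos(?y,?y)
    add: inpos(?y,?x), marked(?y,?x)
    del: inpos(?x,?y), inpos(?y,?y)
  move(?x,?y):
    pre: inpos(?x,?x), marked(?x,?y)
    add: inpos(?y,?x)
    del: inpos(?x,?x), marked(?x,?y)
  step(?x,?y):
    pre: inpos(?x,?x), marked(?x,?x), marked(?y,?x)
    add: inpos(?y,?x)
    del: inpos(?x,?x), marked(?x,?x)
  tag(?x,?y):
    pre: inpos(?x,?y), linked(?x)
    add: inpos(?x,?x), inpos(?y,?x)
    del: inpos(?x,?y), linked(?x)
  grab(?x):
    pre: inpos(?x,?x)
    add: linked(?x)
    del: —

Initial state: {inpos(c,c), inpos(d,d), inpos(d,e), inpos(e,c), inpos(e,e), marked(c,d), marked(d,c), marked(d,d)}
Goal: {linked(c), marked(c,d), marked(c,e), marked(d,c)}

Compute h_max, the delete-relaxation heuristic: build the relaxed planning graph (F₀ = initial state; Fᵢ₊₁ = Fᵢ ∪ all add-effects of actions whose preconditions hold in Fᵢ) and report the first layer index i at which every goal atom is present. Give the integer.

1

F0 = init (8 atoms)
F1 = F0 ∪ {inpos(c,d), inpos(c,e), inpos(d,c), inpos(e,d), linked(c), linked(d), linked(e), marked(c,e), marked(e,d)}  (17 atoms)
goal ⊆ F1  ⇒  h_max = 1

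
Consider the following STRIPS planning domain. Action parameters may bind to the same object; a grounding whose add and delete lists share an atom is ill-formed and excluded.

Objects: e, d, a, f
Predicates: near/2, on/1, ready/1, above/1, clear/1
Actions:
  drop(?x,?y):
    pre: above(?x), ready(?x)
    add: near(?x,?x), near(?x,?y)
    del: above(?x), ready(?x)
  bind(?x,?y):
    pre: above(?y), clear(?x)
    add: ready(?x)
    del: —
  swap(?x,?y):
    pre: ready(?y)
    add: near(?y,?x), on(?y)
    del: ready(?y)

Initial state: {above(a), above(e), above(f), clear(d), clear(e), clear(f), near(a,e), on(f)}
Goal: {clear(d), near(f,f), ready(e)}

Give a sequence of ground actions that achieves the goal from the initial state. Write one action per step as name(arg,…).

bind(e,e); bind(f,e); drop(f,e)

1. bind(e,e)  →  {above(a), above(e), above(f), clear(d), clear(e), clear(f), near(a,e), on(f), ready(e)}
2. bind(f,e)  →  {above(a), above(e), above(f), clear(d), clear(e), clear(f), near(a,e), on(f), ready(e), ready(f)}
3. drop(f,e)  →  {above(a), above(e), clear(d), clear(e), clear(f), near(a,e), near(f,e), near(f,f), on(f), ready(e)}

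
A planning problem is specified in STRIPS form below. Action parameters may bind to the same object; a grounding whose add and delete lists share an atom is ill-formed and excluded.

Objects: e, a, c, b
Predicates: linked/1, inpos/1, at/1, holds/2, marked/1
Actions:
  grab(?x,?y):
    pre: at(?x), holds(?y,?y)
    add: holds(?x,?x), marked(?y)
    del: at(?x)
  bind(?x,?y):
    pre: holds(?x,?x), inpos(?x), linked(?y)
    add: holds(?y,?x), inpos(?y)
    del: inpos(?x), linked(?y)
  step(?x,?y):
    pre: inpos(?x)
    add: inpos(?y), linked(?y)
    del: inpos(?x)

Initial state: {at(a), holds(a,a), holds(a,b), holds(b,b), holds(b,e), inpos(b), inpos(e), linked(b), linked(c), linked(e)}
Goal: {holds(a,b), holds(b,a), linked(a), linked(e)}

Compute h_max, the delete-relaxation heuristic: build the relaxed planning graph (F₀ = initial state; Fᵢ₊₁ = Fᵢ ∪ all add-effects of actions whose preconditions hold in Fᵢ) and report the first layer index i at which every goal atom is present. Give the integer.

2

F0 = init (10 atoms)
F1 = F0 ∪ {holds(c,b), holds(e,b), inpos(a), inpos(c), linked(a), marked(a), marked(b)}  (17 atoms)
F2 = F1 ∪ {holds(b,a), holds(c,a), holds(e,a)}  (20 atoms)
goal ⊆ F2  ⇒  h_max = 2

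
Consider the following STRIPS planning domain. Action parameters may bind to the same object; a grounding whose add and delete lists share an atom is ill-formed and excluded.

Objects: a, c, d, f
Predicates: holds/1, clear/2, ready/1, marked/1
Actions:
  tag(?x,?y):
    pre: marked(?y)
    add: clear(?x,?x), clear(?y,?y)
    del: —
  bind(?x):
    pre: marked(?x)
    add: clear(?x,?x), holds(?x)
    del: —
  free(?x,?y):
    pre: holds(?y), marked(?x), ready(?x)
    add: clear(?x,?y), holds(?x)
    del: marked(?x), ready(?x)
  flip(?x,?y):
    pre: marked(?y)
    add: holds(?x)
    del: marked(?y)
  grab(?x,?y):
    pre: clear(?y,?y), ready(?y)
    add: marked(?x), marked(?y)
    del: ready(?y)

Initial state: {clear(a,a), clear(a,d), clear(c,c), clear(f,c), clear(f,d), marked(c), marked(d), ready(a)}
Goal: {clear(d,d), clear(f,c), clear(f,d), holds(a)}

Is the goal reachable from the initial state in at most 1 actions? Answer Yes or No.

1. tag(a,d)  →  {clear(a,a), clear(a,d), clear(c,c), clear(d,d), clear(f,c), clear(f,d), marked(c), marked(d), ready(a)}
2. flip(a,c)  →  {clear(a,a), clear(a,d), clear(c,c), clear(d,d), clear(f,c), clear(f,d), holds(a), marked(d), ready(a)}
optimal plan length = 2; 2 > 1

No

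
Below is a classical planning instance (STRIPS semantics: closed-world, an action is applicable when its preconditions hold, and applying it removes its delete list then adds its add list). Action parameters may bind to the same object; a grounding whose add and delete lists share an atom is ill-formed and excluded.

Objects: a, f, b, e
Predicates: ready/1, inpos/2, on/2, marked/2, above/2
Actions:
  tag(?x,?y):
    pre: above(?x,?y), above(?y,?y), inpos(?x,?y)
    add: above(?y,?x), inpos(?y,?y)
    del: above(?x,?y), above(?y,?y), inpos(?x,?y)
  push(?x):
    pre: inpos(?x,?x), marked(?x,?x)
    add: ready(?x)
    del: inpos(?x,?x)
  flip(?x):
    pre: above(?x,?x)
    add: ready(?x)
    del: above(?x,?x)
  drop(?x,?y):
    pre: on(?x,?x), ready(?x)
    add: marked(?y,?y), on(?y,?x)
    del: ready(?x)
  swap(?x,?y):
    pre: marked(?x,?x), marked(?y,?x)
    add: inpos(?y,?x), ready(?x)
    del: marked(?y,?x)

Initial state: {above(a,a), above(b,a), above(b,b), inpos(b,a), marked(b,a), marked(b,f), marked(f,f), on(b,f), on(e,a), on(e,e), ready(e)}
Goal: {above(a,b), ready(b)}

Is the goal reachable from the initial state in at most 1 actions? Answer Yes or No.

No

1. tag(b,a)  →  {above(a,b), above(b,b), inpos(a,a), marked(b,a), marked(b,f), marked(f,f), on(b,f), on(e,a), on(e,e), ready(e)}
2. flip(b)  →  {above(a,b), inpos(a,a), marked(b,a), marked(b,f), marked(f,f), on(b,f), on(e,a), on(e,e), ready(b), ready(e)}
optimal plan length = 2; 2 > 1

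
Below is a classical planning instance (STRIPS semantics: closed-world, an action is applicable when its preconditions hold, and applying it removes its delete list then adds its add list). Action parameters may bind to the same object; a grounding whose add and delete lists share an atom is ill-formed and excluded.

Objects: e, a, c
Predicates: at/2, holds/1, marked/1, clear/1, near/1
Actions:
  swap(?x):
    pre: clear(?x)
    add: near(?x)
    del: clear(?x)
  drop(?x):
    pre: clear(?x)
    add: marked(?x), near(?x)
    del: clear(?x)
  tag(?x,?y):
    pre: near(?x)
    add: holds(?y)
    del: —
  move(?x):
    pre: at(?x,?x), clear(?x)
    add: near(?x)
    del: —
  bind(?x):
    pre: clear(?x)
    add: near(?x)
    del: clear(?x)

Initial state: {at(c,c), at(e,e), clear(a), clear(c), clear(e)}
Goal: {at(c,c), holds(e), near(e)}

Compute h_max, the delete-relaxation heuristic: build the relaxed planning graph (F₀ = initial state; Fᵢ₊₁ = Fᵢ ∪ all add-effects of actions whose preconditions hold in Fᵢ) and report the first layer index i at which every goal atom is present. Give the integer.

2

F0 = init (5 atoms)
F1 = F0 ∪ {marked(a), marked(c), marked(e), near(a), near(c), near(e)}  (11 atoms)
F2 = F1 ∪ {holds(a), holds(c), holds(e)}  (14 atoms)
goal ⊆ F2  ⇒  h_max = 2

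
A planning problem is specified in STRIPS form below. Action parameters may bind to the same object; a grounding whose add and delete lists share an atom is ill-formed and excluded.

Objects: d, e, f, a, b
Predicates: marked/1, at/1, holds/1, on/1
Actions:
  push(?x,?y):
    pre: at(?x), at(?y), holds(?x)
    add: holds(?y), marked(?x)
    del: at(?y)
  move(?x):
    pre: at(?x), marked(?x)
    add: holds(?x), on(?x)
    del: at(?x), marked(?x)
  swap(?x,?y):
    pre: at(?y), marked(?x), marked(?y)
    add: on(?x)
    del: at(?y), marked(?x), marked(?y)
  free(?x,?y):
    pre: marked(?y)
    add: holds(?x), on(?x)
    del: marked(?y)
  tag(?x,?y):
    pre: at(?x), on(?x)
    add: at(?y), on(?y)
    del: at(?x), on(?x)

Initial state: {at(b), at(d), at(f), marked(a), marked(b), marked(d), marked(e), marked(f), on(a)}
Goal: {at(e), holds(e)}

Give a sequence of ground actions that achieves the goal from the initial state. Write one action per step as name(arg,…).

swap(d,f); free(e,e); tag(d,e)

1. swap(d,f)  →  {at(b), at(d), marked(a), marked(b), marked(e), on(a), on(d)}
2. free(e,e)  →  {at(b), at(d), holds(e), marked(a), marked(b), on(a), on(d), on(e)}
3. tag(d,e)  →  {at(b), at(e), holds(e), marked(a), marked(b), on(a), on(e)}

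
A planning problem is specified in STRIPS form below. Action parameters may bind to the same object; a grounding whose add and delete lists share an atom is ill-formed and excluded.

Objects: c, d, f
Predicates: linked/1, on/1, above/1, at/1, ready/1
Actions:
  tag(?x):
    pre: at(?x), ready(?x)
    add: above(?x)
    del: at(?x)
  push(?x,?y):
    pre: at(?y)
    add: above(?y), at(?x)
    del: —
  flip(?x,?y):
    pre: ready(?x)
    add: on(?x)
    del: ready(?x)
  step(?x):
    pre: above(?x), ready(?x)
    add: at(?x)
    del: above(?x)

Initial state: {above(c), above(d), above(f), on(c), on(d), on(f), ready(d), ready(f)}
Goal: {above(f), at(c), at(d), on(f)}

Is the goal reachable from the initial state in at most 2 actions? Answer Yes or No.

Yes

1. step(d)  →  {above(c), above(f), at(d), on(c), on(d), on(f), ready(d), ready(f)}
2. push(c,d)  →  {above(c), above(d), above(f), at(c), at(d), on(c), on(d), on(f), ready(d), ready(f)}
optimal plan length = 2; 2 ≤ 2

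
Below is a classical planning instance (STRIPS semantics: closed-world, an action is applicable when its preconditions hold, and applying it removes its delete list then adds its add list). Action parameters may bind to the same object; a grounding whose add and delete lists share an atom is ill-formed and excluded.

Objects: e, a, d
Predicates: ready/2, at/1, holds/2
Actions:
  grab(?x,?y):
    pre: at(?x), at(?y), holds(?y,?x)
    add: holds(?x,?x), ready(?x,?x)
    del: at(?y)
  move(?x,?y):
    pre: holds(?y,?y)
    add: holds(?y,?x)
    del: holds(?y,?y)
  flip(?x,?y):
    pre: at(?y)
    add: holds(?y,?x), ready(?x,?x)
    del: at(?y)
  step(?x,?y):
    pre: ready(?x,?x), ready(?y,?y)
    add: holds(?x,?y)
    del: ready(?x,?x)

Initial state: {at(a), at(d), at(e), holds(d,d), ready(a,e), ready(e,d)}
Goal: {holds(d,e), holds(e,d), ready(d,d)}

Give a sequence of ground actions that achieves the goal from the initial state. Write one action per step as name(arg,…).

move(e,d); flip(d,e)

1. move(e,d)  →  {at(a), at(d), at(e), holds(d,e), ready(a,e), ready(e,d)}
2. flip(d,e)  →  {at(a), at(d), holds(d,e), holds(e,d), ready(a,e), ready(d,d), ready(e,d)}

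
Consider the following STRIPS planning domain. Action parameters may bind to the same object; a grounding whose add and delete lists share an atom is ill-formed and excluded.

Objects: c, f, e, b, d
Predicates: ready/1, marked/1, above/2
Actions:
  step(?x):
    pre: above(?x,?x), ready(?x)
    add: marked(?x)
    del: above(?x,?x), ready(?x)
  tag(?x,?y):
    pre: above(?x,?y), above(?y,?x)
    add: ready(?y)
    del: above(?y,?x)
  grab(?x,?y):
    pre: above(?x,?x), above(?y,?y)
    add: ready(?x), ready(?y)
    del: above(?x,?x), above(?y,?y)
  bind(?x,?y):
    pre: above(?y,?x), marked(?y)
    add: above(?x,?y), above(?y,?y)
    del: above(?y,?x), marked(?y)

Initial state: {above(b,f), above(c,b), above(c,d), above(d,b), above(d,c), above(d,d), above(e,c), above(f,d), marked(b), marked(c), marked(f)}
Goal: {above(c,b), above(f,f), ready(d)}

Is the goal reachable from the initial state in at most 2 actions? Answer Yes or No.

1. tag(c,d)  →  {above(b,f), above(c,b), above(c,d), above(d,b), above(d,d), above(e,c), above(f,d), marked(b), marked(c), marked(f), ready(d)}
2. bind(d,f)  →  {above(b,f), above(c,b), above(c,d), above(d,b), above(d,d), above(d,f), above(e,c), above(f,f), marked(b), marked(c), ready(d)}
optimal plan length = 2; 2 ≤ 2

Yes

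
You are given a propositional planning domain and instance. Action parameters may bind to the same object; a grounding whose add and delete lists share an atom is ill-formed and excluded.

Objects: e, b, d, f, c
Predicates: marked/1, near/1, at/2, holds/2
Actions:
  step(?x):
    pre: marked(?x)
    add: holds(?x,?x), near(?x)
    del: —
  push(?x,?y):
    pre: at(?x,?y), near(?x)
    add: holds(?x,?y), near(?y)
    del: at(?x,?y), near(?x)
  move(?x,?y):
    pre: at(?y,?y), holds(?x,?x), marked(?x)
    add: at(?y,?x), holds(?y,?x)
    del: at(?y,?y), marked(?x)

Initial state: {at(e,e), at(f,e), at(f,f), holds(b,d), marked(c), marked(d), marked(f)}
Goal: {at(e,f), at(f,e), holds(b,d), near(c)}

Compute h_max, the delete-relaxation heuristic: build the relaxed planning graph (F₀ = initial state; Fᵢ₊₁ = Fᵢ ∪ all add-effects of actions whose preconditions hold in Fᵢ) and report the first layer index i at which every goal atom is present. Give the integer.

2

F0 = init (7 atoms)
F1 = F0 ∪ {holds(c,c), holds(d,d), holds(f,f), near(c), near(d), near(f)}  (13 atoms)
F2 = F1 ∪ {at(e,c), at(e,d), at(e,f), at(f,c), at(f,d), holds(e,c), holds(e,d), holds(e,f), holds(f,c), holds(f,d), holds(f,e), near(e)}  (25 atoms)
goal ⊆ F2  ⇒  h_max = 2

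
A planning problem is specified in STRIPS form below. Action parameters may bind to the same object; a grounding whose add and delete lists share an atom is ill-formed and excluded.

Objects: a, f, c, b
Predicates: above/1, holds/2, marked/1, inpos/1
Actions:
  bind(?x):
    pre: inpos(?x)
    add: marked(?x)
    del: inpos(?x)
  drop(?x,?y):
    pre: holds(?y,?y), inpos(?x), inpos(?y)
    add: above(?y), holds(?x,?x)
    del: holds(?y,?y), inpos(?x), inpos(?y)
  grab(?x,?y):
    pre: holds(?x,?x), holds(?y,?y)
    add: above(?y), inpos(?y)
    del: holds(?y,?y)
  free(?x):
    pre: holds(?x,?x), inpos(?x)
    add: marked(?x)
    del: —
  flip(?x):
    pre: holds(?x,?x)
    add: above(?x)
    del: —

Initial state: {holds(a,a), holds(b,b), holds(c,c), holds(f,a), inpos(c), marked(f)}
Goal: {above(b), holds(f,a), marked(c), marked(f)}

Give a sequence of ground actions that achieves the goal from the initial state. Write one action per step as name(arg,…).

1. bind(c)  →  {holds(a,a), holds(b,b), holds(c,c), holds(f,a), marked(c), marked(f)}
2. grab(a,b)  →  {above(b), holds(a,a), holds(c,c), holds(f,a), inpos(b), marked(c), marked(f)}

bind(c); grab(a,b)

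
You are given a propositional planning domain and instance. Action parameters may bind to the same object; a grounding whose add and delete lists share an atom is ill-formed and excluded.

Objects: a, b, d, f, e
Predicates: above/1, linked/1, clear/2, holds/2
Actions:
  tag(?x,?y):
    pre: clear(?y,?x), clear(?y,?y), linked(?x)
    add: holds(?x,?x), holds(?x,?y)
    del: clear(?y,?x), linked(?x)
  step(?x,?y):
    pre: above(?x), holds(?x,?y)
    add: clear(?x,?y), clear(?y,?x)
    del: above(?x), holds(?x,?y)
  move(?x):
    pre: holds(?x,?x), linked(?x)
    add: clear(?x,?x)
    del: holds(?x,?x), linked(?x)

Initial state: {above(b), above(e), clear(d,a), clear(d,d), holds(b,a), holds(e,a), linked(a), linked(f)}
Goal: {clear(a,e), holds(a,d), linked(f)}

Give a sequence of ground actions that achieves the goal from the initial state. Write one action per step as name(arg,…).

1. tag(a,d)  →  {above(b), above(e), clear(d,d), holds(a,a), holds(a,d), holds(b,a), holds(e,a), linked(f)}
2. step(e,a)  →  {above(b), clear(a,e), clear(d,d), clear(e,a), holds(a,a), holds(a,d), holds(b,a), linked(f)}

tag(a,d); step(e,a)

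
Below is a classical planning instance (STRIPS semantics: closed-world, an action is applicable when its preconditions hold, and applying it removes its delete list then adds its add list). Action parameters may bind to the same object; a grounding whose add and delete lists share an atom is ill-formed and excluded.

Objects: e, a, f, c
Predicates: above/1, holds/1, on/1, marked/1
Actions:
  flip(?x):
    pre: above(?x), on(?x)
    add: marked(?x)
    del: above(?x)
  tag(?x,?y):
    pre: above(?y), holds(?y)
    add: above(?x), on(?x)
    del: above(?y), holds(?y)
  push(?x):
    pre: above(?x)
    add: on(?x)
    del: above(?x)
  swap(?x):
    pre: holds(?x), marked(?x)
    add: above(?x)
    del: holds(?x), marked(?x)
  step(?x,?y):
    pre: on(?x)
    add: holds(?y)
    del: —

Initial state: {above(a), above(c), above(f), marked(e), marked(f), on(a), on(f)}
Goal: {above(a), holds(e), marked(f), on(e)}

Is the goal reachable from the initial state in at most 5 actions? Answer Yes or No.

Yes

1. step(a,e)  →  {above(a), above(c), above(f), holds(e), marked(e), marked(f), on(a), on(f)}
2. step(a,f)  →  {above(a), above(c), above(f), holds(e), holds(f), marked(e), marked(f), on(a), on(f)}
3. tag(e,f)  →  {above(a), above(c), above(e), holds(e), marked(e), marked(f), on(a), on(e), on(f)}
optimal plan length = 3; 3 ≤ 5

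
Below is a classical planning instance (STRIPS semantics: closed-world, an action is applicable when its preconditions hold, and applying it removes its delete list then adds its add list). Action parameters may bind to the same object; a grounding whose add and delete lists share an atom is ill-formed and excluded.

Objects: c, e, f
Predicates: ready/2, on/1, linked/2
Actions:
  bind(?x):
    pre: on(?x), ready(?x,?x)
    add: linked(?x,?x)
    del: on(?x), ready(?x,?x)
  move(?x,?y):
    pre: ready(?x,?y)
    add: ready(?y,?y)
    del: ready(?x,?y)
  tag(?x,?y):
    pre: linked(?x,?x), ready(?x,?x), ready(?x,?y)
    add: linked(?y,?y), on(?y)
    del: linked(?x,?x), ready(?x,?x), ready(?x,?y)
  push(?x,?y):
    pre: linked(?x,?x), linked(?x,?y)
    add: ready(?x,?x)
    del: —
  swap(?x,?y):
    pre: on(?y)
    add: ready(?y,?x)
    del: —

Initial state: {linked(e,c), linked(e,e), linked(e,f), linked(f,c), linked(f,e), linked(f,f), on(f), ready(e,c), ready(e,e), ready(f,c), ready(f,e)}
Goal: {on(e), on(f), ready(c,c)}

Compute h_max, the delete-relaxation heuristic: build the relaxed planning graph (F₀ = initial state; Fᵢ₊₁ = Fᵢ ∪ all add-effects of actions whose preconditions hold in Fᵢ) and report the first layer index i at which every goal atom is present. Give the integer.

2

F0 = init (11 atoms)
F1 = F0 ∪ {linked(c,c), on(c), ready(c,c), ready(f,f)}  (15 atoms)
F2 = F1 ∪ {on(e), ready(c,e), ready(c,f)}  (18 atoms)
goal ⊆ F2  ⇒  h_max = 2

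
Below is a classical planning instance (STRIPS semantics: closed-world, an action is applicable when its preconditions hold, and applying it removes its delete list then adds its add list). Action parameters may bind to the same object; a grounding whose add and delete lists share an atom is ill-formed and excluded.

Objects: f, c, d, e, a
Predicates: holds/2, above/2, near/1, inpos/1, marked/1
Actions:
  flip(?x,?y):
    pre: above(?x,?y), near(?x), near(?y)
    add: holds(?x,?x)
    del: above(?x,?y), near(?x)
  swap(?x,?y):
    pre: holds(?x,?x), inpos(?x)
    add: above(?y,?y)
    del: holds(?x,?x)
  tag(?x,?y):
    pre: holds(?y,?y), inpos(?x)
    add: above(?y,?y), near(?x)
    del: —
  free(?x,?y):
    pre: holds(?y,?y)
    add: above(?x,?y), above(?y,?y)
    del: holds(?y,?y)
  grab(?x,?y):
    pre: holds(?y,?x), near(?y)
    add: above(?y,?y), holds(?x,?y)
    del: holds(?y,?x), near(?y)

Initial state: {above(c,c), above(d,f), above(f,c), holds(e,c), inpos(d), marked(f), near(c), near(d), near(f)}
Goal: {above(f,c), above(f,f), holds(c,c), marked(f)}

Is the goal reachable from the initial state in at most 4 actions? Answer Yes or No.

1. flip(c,c)  →  {above(d,f), above(f,c), holds(c,c), holds(e,c), inpos(d), marked(f), near(d), near(f)}
2. flip(d,f)  →  {above(f,c), holds(c,c), holds(d,d), holds(e,c), inpos(d), marked(f), near(f)}
3. swap(d,f)  →  {above(f,c), above(f,f), holds(c,c), holds(e,c), inpos(d), marked(f), near(f)}
optimal plan length = 3; 3 ≤ 4

Yes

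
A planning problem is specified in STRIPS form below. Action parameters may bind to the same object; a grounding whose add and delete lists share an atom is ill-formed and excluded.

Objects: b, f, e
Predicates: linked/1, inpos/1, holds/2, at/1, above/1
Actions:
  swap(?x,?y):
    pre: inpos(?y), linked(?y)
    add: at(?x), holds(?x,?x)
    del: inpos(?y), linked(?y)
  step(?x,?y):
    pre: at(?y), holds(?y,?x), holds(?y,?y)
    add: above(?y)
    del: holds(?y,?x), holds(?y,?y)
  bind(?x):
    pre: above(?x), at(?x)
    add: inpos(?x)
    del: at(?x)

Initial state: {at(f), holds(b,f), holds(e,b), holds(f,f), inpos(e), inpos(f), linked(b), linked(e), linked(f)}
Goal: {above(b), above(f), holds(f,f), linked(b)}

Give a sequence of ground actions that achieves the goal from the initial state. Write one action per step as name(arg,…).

swap(b,f); step(b,b); step(f,f); swap(f,e)

1. swap(b,f)  →  {at(b), at(f), holds(b,b), holds(b,f), holds(e,b), holds(f,f), inpos(e), linked(b), linked(e)}
2. step(b,b)  →  {above(b), at(b), at(f), holds(b,f), holds(e,b), holds(f,f), inpos(e), linked(b), linked(e)}
3. step(f,f)  →  {above(b), above(f), at(b), at(f), holds(b,f), holds(e,b), inpos(e), linked(b), linked(e)}
4. swap(f,e)  →  {above(b), above(f), at(b), at(f), holds(b,f), holds(e,b), holds(f,f), linked(b)}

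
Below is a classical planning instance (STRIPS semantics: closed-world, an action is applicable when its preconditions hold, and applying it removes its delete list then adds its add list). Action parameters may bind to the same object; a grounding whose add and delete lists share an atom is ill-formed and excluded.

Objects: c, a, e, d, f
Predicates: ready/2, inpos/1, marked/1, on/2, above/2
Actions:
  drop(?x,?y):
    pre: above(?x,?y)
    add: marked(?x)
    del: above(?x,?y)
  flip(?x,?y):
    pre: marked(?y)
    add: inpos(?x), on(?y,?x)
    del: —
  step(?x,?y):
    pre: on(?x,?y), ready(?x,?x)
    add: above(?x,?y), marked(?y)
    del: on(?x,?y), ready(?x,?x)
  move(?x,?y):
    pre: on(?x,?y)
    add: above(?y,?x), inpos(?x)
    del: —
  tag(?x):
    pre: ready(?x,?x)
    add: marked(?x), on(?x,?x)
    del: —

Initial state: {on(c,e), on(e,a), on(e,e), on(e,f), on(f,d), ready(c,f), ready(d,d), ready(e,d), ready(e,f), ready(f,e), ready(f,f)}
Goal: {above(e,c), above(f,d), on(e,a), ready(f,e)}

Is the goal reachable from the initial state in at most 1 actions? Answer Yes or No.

No

1. step(f,d)  →  {above(f,d), marked(d), on(c,e), on(e,a), on(e,e), on(e,f), ready(c,f), ready(d,d), ready(e,d), ready(e,f), ready(f,e)}
2. move(c,e)  →  {above(e,c), above(f,d), inpos(c), marked(d), on(c,e), on(e,a), on(e,e), on(e,f), ready(c,f), ready(d,d), ready(e,d), ready(e,f), ready(f,e)}
optimal plan length = 2; 2 > 1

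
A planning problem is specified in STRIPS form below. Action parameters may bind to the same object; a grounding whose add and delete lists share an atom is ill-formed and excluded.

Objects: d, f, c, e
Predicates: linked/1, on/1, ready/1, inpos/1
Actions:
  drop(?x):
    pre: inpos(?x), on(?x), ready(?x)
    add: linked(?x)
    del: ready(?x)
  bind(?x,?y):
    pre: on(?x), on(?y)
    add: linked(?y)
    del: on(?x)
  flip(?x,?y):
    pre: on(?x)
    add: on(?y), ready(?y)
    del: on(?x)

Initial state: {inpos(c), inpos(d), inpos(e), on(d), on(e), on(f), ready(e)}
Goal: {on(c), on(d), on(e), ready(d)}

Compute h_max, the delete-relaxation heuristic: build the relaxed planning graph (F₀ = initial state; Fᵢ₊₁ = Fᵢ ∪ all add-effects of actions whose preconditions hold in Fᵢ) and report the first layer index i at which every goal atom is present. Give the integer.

F0 = init (7 atoms)
F1 = F0 ∪ {linked(d), linked(e), linked(f), on(c), ready(c), ready(d), ready(f)}  (14 atoms)
goal ⊆ F1  ⇒  h_max = 1

1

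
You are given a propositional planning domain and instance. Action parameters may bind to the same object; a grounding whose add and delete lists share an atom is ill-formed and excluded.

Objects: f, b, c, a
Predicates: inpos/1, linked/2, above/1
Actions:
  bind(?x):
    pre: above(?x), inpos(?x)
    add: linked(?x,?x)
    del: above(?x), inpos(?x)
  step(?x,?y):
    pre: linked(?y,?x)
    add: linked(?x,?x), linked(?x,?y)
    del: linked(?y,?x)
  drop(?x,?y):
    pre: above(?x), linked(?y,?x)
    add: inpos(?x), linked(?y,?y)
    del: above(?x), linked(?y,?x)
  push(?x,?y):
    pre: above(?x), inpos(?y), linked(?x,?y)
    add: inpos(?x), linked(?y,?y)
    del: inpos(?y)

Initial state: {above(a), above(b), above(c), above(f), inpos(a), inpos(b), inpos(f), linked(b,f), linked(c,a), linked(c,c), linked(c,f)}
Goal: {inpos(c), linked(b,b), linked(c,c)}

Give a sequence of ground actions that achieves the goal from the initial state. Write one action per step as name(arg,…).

1. bind(b)  →  {above(a), above(c), above(f), inpos(a), inpos(f), linked(b,b), linked(b,f), linked(c,a), linked(c,c), linked(c,f)}
2. push(c,f)  →  {above(a), above(c), above(f), inpos(a), inpos(c), linked(b,b), linked(b,f), linked(c,a), linked(c,c), linked(c,f), linked(f,f)}

bind(b); push(c,f)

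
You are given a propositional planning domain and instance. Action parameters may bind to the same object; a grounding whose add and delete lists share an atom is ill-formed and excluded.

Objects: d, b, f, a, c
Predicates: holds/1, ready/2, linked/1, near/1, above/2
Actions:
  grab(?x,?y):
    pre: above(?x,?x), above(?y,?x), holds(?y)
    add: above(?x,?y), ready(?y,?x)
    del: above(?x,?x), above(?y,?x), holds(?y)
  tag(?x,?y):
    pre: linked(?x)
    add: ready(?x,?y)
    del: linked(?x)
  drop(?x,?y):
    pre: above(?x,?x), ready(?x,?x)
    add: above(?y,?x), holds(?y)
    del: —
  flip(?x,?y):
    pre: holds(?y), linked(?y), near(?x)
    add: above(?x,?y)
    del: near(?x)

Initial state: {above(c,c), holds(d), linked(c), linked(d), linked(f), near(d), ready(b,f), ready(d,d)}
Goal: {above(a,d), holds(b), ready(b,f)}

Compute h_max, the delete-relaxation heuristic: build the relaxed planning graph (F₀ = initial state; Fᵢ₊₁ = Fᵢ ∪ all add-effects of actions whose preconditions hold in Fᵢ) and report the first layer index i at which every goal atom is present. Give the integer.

F0 = init (8 atoms)
F1 = F0 ∪ {above(d,d), ready(c,a), ready(c,b), ready(c,c), ready(c,d), ready(c,f), ready(d,a), ready(d,b), ready(d,c), ready(d,f), ready(f,a), ready(f,b), ready(f,c), ready(f,d), ready(f,f)}  (23 atoms)
F2 = F1 ∪ {above(a,c), above(a,d), above(b,c), above(b,d), above(c,d), above(d,c), above(f,c), above(f,d), holds(a), holds(b), holds(c), holds(f)}  (35 atoms)
goal ⊆ F2  ⇒  h_max = 2

2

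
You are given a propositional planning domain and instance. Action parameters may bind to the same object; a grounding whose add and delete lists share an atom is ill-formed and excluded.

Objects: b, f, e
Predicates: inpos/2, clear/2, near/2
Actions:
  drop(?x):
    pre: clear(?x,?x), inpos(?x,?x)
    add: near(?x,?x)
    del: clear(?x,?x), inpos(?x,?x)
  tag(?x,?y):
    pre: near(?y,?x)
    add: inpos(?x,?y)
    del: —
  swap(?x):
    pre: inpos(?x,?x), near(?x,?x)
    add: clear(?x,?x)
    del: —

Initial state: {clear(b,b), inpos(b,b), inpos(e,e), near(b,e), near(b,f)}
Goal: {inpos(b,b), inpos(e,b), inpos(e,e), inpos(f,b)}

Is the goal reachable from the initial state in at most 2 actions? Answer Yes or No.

Yes

1. tag(f,b)  →  {clear(b,b), inpos(b,b), inpos(e,e), inpos(f,b), near(b,e), near(b,f)}
2. tag(e,b)  →  {clear(b,b), inpos(b,b), inpos(e,b), inpos(e,e), inpos(f,b), near(b,e), near(b,f)}
optimal plan length = 2; 2 ≤ 2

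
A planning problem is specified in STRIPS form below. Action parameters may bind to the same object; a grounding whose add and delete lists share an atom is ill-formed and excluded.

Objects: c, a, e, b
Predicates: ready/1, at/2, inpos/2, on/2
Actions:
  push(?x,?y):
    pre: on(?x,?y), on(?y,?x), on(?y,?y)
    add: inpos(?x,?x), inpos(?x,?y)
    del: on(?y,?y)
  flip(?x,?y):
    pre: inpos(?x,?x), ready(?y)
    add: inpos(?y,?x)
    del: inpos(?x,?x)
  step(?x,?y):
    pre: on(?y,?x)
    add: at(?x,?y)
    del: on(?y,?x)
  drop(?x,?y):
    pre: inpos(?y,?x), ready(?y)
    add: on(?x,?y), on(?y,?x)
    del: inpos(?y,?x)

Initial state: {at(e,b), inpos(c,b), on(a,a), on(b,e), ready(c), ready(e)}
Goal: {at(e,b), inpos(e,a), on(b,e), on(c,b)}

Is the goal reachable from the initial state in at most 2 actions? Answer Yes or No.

1. push(a,a)  →  {at(e,b), inpos(a,a), inpos(c,b), on(b,e), ready(c), ready(e)}
2. flip(a,e)  →  {at(e,b), inpos(c,b), inpos(e,a), on(b,e), ready(c), ready(e)}
3. drop(b,c)  →  {at(e,b), inpos(e,a), on(b,c), on(b,e), on(c,b), ready(c), ready(e)}
optimal plan length = 3; 3 > 2

No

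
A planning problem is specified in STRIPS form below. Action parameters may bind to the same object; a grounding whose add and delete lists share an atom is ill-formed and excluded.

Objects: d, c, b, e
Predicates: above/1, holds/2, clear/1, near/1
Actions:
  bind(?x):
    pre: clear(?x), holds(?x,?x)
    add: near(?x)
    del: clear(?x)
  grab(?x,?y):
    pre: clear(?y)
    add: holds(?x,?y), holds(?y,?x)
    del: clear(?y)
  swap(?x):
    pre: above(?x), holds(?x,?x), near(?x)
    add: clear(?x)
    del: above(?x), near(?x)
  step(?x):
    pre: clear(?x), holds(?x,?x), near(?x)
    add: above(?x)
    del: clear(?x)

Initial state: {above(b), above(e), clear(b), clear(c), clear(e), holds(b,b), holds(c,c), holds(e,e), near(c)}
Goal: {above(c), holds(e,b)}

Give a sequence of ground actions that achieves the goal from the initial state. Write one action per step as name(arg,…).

1. grab(b,e)  →  {above(b), above(e), clear(b), clear(c), holds(b,b), holds(b,e), holds(c,c), holds(e,b), holds(e,e), near(c)}
2. step(c)  →  {above(b), above(c), above(e), clear(b), holds(b,b), holds(b,e), holds(c,c), holds(e,b), holds(e,e), near(c)}

grab(b,e); step(c)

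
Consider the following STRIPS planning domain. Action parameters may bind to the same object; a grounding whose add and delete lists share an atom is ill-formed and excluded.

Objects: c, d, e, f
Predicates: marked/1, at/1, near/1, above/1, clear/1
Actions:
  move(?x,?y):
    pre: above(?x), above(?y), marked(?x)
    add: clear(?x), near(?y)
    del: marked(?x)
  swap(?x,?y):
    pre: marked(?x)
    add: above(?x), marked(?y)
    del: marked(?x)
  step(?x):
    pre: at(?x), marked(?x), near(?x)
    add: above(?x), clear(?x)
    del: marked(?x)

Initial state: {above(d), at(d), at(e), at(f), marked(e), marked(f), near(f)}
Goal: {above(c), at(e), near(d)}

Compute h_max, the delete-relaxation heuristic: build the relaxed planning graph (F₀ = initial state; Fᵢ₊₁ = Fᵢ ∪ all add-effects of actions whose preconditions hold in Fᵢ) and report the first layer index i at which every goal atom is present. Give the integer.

F0 = init (7 atoms)
F1 = F0 ∪ {above(e), above(f), clear(f), marked(c), marked(d)}  (12 atoms)
F2 = F1 ∪ {above(c), clear(d), clear(e), near(d), near(e)}  (17 atoms)
goal ⊆ F2  ⇒  h_max = 2

2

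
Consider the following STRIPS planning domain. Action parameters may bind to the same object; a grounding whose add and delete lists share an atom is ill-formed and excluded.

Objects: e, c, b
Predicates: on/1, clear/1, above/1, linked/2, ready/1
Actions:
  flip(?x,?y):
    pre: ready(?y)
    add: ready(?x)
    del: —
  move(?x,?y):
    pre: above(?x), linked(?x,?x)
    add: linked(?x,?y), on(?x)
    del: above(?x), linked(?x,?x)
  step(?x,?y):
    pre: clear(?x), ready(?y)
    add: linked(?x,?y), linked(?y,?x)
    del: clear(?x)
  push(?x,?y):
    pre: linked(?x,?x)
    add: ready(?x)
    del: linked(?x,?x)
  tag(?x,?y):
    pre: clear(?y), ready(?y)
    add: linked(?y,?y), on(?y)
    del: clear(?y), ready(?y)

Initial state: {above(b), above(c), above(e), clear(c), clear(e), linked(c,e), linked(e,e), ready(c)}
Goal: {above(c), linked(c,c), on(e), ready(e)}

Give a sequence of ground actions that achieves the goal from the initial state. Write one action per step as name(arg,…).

1. flip(e,c)  →  {above(b), above(c), above(e), clear(c), clear(e), linked(c,e), linked(e,e), ready(c), ready(e)}
2. move(e,c)  →  {above(b), above(c), clear(c), clear(e), linked(c,e), linked(e,c), on(e), ready(c), ready(e)}
3. step(c,c)  →  {above(b), above(c), clear(e), linked(c,c), linked(c,e), linked(e,c), on(e), ready(c), ready(e)}

flip(e,c); move(e,c); step(c,c)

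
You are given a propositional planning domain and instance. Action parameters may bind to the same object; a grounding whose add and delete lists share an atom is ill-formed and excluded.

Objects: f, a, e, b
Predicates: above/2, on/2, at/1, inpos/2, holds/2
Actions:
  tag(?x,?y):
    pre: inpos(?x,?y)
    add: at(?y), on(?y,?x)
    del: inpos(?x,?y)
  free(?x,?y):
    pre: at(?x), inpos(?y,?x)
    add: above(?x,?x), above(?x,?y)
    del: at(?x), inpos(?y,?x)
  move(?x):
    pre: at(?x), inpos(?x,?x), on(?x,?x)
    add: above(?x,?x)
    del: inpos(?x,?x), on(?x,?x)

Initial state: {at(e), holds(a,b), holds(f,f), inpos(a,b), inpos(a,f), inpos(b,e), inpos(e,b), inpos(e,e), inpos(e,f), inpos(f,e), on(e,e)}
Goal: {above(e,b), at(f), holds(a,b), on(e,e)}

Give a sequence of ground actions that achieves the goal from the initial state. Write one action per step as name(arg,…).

1. tag(a,f)  →  {at(e), at(f), holds(a,b), holds(f,f), inpos(a,b), inpos(b,e), inpos(e,b), inpos(e,e), inpos(e,f), inpos(f,e), on(e,e), on(f,a)}
2. free(e,b)  →  {above(e,b), above(e,e), at(f), holds(a,b), holds(f,f), inpos(a,b), inpos(e,b), inpos(e,e), inpos(e,f), inpos(f,e), on(e,e), on(f,a)}

tag(a,f); free(e,b)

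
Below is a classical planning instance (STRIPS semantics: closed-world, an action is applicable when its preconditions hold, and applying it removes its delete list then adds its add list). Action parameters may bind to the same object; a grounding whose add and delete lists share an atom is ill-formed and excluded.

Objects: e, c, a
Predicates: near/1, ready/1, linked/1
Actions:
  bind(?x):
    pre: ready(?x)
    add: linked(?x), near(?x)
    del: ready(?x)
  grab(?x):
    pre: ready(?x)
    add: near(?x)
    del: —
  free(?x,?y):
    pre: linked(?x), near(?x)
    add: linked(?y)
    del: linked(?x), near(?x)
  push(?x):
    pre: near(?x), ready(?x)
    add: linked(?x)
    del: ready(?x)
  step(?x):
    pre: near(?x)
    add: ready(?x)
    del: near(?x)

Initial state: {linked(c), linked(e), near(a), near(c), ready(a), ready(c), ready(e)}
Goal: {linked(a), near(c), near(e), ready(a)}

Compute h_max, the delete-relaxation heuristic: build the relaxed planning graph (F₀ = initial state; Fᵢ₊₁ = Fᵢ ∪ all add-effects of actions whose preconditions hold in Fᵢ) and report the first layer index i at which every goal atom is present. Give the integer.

F0 = init (7 atoms)
F1 = F0 ∪ {linked(a), near(e)}  (9 atoms)
goal ⊆ F1  ⇒  h_max = 1

1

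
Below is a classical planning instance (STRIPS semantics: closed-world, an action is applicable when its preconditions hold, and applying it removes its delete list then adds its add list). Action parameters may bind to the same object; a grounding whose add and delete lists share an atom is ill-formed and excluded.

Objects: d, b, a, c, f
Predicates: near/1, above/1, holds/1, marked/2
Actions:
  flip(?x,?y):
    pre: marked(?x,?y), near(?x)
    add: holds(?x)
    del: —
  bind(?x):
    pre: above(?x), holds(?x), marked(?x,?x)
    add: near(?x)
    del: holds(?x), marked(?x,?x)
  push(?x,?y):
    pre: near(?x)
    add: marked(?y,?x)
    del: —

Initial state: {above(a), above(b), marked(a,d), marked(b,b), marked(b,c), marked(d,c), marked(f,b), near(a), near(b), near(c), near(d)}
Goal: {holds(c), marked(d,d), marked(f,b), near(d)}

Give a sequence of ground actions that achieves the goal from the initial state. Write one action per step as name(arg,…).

push(d,d); push(d,c); flip(c,d)

1. push(d,d)  →  {above(a), above(b), marked(a,d), marked(b,b), marked(b,c), marked(d,c), marked(d,d), marked(f,b), near(a), near(b), near(c), near(d)}
2. push(d,c)  →  {above(a), above(b), marked(a,d), marked(b,b), marked(b,c), marked(c,d), marked(d,c), marked(d,d), marked(f,b), near(a), near(b), near(c), near(d)}
3. flip(c,d)  →  {above(a), above(b), holds(c), marked(a,d), marked(b,b), marked(b,c), marked(c,d), marked(d,c), marked(d,d), marked(f,b), near(a), near(b), near(c), near(d)}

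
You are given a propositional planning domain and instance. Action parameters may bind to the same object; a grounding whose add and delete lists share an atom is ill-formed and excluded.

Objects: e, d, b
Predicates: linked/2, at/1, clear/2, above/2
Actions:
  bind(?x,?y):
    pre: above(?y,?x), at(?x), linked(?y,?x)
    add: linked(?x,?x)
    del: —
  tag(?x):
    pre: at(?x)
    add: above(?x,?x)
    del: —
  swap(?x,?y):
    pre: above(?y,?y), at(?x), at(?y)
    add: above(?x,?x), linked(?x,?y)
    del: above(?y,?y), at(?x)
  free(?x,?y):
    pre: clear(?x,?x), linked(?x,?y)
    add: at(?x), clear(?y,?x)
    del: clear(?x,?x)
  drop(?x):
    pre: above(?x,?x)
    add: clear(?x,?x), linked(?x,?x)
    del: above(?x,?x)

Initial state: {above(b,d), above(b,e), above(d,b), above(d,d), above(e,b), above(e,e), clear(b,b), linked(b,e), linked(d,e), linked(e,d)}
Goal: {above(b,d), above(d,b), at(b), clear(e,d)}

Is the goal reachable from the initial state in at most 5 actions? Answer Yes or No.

Yes

1. free(b,e)  →  {above(b,d), above(b,e), above(d,b), above(d,d), above(e,b), above(e,e), at(b), clear(e,b), linked(b,e), linked(d,e), linked(e,d)}
2. drop(d)  →  {above(b,d), above(b,e), above(d,b), above(e,b), above(e,e), at(b), clear(d,d), clear(e,b), linked(b,e), linked(d,d), linked(d,e), linked(e,d)}
3. free(d,e)  →  {above(b,d), above(b,e), above(d,b), above(e,b), above(e,e), at(b), at(d), clear(e,b), clear(e,d), linked(b,e), linked(d,d), linked(d,e), linked(e,d)}
optimal plan length = 3; 3 ≤ 5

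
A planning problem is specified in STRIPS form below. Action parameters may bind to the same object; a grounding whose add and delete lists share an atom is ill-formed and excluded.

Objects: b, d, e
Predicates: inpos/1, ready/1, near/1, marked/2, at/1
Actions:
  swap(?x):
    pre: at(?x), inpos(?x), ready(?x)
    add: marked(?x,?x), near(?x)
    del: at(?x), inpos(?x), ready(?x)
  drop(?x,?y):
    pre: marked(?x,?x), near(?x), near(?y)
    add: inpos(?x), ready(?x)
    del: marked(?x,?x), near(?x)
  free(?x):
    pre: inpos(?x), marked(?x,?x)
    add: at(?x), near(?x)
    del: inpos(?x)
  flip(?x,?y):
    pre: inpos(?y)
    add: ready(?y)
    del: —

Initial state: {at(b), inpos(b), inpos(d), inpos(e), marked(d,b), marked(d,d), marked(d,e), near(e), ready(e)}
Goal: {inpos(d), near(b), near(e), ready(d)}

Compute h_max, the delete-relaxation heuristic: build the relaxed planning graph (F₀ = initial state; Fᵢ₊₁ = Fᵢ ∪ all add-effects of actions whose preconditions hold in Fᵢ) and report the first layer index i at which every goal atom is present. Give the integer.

F0 = init (9 atoms)
F1 = F0 ∪ {at(d), near(d), ready(b), ready(d)}  (13 atoms)
F2 = F1 ∪ {marked(b,b), near(b)}  (15 atoms)
goal ⊆ F2  ⇒  h_max = 2

2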